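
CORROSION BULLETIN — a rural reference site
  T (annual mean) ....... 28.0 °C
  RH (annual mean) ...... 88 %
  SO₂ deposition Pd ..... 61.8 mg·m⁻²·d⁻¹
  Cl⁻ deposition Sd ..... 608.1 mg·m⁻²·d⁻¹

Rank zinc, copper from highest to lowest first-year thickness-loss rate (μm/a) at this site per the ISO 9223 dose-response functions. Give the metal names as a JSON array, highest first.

zinc: f(T) = -0.071·(T−10) [T>10 °C] = -1.2780
  sulphur-dioxide contribution → 1.264 μm/a
  chloride contribution → 14.77 μm/a
  total first-year rate 16.03 μm/a
copper: T>10 °C ⇒ hinge -0.080·(28.0−10) = -1.4400
  sulphur-dioxide contribution → 0.6598 μm/a
  chloride contribution → 5.421 μm/a
  ⇒ r_corr(copper) = 6.081 μm/a
Ordering by μm/a: zinc (16) > copper (6.08)

["zinc", "copper"]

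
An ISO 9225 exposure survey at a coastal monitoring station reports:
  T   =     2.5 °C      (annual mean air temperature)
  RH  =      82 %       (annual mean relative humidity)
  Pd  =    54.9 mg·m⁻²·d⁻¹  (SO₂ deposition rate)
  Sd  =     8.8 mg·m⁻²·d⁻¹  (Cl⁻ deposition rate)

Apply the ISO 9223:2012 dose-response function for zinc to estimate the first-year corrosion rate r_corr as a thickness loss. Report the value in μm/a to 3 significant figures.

zinc: T≤10 °C ⇒ hinge +0.038·(2.5−10) = -0.2850
  SO₂ term: 0.0129·54.9^0.44·exp(0.046·82-0.2850) = 2.457
  Sd branch = 0.0175·Sd^0.57·e^(0.008·RH+0.085·T) = 0.1441 μm/a
  r_corr = 2.457 + 0.1441 = 2.601 μm/a

r_corr = 2.60 μm/a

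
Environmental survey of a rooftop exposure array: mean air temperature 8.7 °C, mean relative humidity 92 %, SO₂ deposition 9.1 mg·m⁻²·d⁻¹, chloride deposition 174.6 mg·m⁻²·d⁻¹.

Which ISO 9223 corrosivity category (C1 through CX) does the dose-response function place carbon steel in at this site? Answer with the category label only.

C5

carbon steel: temperature factor f = +0.150·(-1.3) = -0.1950
  SO₂ term: 1.77·9.1^0.52·exp(0.02·92-0.1950) = 28.91
  Sd branch = 0.102·Sd^0.62·e^(0.033·RH+0.04·T) = 73.84 μm/a
  r_corr = 28.91 + 73.84 = 102.8 μm/a
Category bounds: 80…200 μm/a bracket r_corr ⇒ C5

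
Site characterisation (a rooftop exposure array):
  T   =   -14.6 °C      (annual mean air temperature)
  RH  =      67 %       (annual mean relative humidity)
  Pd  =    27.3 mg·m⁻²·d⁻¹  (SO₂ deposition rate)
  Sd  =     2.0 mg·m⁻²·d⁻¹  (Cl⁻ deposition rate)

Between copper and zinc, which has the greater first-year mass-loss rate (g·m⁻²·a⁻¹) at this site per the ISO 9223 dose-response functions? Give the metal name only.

copper: temperature factor f = +0.126·(-24.6) = -3.0996
  SO₂ term: 0.0053·27.3^0.26·exp(0.059·67-3.0996) = 0.0294
  Cl⁻ term: 0.01025·2.0^0.27·exp(0.036·67+0.049·-14.6) = 0.06743
  sum: 0.0294 + 0.06743 → r_corr = 0.09682 μm/a
  mass loss = 0.09682 μm/a × 8.96 g/cm³ = 0.8675 g·m⁻²·a⁻¹
zinc: f(T) = +0.038·(T−10) [T≤10 °C] = -0.9348
  Pd branch = 0.0129·Pd^0.44·e^(0.046·RH+f) = 0.4732 μm/a
  Cl⁻ term: 0.0175·2.0^0.57·exp(0.008·67+0.085·-14.6) = 0.01284
  sum: 0.4732 + 0.01284 → r_corr = 0.486 μm/a
  mass loss = 0.486 μm/a × 7.14 g/cm³ = 3.47 g·m⁻²·a⁻¹
Ordering by g·m⁻²·a⁻¹: zinc (3.47) > copper (0.868)

zinc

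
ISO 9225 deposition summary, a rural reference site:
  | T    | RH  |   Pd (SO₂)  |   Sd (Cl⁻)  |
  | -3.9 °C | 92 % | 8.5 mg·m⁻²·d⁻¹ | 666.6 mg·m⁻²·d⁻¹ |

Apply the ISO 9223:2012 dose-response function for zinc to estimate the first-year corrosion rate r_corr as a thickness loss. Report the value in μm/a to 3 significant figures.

r_corr = 2.41 μm/a

zinc: f(T) = +0.038·(T−10) [T≤10 °C] = -0.5282
  SO₂ term: 0.0129·8.5^0.44·exp(0.046·92-0.5282) = 1.343
  Sd branch = 0.0175·Sd^0.57·e^(0.008·RH+0.085·T) = 1.067 μm/a
  r_corr = 1.343 + 1.067 = 2.41 μm/a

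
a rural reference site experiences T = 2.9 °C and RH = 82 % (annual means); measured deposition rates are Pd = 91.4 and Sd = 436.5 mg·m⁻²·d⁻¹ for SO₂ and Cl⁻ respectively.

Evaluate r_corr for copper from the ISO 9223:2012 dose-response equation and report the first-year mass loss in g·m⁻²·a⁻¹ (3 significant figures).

copper: T≤10 °C ⇒ hinge +0.126·(2.9−10) = -0.8946
  sulphur-dioxide contribution → 0.8845 μm/a
  chloride contribution → 1.168 μm/a
  ⇒ r_corr(copper) = 2.052 μm/a
Convert to mass loss: 2.052 μm/a × 8.96 g/cm³ = 18.39 g·m⁻²·a⁻¹

r_corr = 18.4 g·m⁻²·a⁻¹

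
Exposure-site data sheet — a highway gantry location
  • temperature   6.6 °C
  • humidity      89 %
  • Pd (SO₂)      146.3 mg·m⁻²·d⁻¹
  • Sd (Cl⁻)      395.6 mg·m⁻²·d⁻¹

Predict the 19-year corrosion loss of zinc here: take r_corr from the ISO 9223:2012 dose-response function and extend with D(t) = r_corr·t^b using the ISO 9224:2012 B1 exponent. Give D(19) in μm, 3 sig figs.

D(19) = 87.5 μm

zinc: temperature factor f = +0.038·(-3.4) = -0.1292
  Pd branch = 0.0129·Pd^0.44·e^(0.046·RH+f) = 6.098 μm/a
  Sd branch = 0.0175·Sd^0.57·e^(0.008·RH+0.085·T) = 1.889 μm/a
  r_corr = 6.098 + 1.889 = 7.987 μm/a
Long-term exponent b (ISO 9224 Table 2, B1) = 0.813
  D(19) = 7.987 × 19^0.813 = 7.987 × 10.96 = 87.51 μm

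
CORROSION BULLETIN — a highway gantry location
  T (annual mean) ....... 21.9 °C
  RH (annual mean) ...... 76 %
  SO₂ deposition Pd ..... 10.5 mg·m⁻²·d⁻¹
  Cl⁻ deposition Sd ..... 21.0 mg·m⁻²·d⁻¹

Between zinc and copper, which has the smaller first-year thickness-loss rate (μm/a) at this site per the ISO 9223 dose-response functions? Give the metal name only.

zinc: f(T) = -0.071·(T−10) [T>10 °C] = -0.8449
  SO₂ term: 0.0129·10.5^0.44·exp(0.046·76-0.8449) = 0.5144
  Sd branch = 0.0175·Sd^0.57·e^(0.008·RH+0.085·T) = 1.173 μm/a
  r_corr = 0.5144 + 1.173 = 1.687 μm/a
copper: temperature factor f = -0.080·(11.9) = -0.9520
  SO₂ term: 0.0053·10.5^0.26·exp(0.059·76-0.9520) = 0.334
  Sd branch = 0.01025·Sd^0.27·e^(0.036·RH+0.049·T) = 1.052 μm/a
  r_corr = 0.334 + 1.052 = 1.386 μm/a
Ordering by μm/a: zinc (1.69) > copper (1.39)

copper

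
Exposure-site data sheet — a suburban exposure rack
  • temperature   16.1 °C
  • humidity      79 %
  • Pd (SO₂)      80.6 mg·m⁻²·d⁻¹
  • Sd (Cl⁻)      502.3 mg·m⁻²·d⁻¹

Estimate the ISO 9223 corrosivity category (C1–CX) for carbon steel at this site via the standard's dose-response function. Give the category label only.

C5

carbon steel: temperature factor f = -0.054·(6.1) = -0.3294
  Pd branch = 1.77·Pd^0.52·e^(0.02·RH+f) = 60.59 μm/a
  Cl⁻ term: 0.102·502.3^0.62·exp(0.033·79+0.04·16.1) = 124.5
  sum: 60.59 + 124.5 → r_corr = 185.1 μm/a
185 μm/a falls in (80, 200] for carbon steel → category C5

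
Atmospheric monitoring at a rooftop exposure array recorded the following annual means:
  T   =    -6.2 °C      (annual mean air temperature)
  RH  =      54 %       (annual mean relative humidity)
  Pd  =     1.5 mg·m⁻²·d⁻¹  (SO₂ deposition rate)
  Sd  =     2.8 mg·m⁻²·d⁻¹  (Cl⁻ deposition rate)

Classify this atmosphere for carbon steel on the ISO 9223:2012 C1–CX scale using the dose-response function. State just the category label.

carbon steel: temperature factor f = +0.150·(-16.2) = -2.4300
  SO₂ term: 1.77·1.5^0.52·exp(0.02·54-2.4300) = 0.5666
  Sd branch = 0.102·Sd^0.62·e^(0.033·RH+0.04·T) = 0.8955 μm/a
  r_corr = 0.5666 + 0.8955 = 1.462 μm/a
Category bounds: 1.3…25 μm/a bracket r_corr ⇒ C2

C2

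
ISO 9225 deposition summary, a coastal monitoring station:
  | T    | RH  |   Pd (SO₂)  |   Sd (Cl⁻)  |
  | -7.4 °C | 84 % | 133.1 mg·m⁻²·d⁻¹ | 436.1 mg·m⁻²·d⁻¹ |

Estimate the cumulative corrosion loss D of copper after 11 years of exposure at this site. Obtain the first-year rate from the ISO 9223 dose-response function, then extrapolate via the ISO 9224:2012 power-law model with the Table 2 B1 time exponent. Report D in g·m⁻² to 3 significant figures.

copper: temperature factor f = +0.126·(-17.4) = -2.1924
  SO₂ term: 0.0053·133.1^0.26·exp(0.059·84-2.1924) = 0.2998
  Cl⁻ term: 0.01025·436.1^0.27·exp(0.036·84+0.049·-7.4) = 0.7573
  r_corr = 0.2998 + 0.7573 = 1.057 μm/a
Power-law: D(11) = r_corr · 11^0.667
  D(11) = 1.057 × 11^0.667 = 1.057 × 4.95 = 5.232 μm
  Mass loss = 5.232 μm × 8.96 g/cm³ = 46.88 g·m⁻²

D(11) = 46.9 g·m⁻²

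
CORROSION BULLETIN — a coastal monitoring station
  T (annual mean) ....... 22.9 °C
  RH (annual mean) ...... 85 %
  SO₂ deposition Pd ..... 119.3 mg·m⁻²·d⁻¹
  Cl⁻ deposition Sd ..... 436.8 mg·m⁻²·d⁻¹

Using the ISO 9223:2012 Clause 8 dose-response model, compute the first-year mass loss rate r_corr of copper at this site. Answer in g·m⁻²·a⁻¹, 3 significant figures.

copper: temperature factor f = -0.080·(12.9) = -1.0320
  sulphur-dioxide contribution → 0.9863 μm/a
  chloride contribution → 3.466 μm/a
  ⇒ r_corr(copper) = 4.453 μm/a
Convert to mass loss: 4.453 μm/a × 8.96 g/cm³ = 39.89 g·m⁻²·a⁻¹

r_corr = 39.9 g·m⁻²·a⁻¹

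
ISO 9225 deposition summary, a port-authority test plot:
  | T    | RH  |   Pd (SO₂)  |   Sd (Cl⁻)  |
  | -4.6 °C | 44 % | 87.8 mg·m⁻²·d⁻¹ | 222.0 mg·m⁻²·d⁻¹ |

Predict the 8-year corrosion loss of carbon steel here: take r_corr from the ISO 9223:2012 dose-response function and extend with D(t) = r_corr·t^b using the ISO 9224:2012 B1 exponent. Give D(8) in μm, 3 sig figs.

carbon steel: temperature factor f = +0.150·(-14.6) = -2.1900
  Pd branch = 1.77·Pd^0.52·e^(0.02·RH+f) = 4.894 μm/a
  Sd branch = 0.102·Sd^0.62·e^(0.033·RH+0.04·T) = 10.33 μm/a
  sum: 4.894 + 10.33 → r_corr = 15.22 μm/a
Long-term exponent b (ISO 9224 Table 2, B1) = 0.523
  D(8) = 15.22 × 8^0.523 = 15.22 × 2.967 = 45.16 μm

D(8) = 45.2 μm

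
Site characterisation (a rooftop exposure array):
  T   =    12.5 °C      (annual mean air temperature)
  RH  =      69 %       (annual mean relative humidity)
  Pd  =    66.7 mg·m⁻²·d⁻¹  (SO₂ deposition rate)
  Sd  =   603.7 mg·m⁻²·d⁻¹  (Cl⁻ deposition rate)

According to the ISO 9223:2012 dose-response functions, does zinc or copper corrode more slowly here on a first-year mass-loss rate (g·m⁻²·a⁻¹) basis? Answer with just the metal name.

copper

zinc: f(T) = -0.071·(T−10) [T>10 °C] = -0.1775
  SO₂ term: 0.0129·66.7^0.44·exp(0.046·69-0.1775) = 1.639
  Sd branch = 0.0175·Sd^0.57·e^(0.008·RH+0.085·T) = 3.383 μm/a
  r_corr = 1.639 + 3.383 = 5.022 μm/a
  mass loss = 5.022 μm/a × 7.14 g/cm³ = 35.86 g·m⁻²·a⁻¹
copper: temperature factor f = -0.080·(2.5) = -0.2000
  Pd branch = 0.0053·Pd^0.26·e^(0.059·RH+f) = 0.7581 μm/a
  Cl⁻ term: 0.01025·603.7^0.27·exp(0.036·69+0.049·12.5) = 1.277
  sum: 0.7581 + 1.277 → r_corr = 2.035 μm/a
  mass loss = 2.035 μm/a × 8.96 g/cm³ = 18.24 g·m⁻²·a⁻¹
Ordering by g·m⁻²·a⁻¹: zinc (35.9) > copper (18.2)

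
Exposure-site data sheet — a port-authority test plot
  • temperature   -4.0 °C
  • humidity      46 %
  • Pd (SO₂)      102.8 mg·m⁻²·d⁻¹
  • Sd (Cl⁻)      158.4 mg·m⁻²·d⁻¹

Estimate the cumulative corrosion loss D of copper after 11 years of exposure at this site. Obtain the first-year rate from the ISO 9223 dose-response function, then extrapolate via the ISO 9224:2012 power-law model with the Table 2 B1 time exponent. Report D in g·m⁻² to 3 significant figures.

copper: temperature factor f = +0.126·(-14.0) = -1.7640
  SO₂ term: 0.0053·102.8^0.26·exp(0.059·46-1.7640) = 0.04571
  Sd branch = 0.01025·Sd^0.27·e^(0.036·RH+0.049·T) = 0.1733 μm/a
  sum: 0.04571 + 0.1733 → r_corr = 0.219 μm/a
Power-law: D(11) = r_corr · 11^0.667
  D(11) = 0.219 × 11^0.667 = 0.219 × 4.95 = 1.084 μm
  Mass loss = 1.084 μm × 8.96 g/cm³ = 9.712 g·m⁻²

D(11) = 9.71 g·m⁻²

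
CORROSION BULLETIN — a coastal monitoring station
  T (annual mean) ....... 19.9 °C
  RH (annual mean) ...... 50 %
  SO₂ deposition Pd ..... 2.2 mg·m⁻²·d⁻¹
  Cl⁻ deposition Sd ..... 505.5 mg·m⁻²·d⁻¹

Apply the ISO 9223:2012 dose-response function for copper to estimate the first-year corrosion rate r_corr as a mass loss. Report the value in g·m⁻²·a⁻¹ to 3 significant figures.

r_corr = 8.42 g·m⁻²·a⁻¹

copper: temperature factor f = -0.080·(9.9) = -0.7920
  SO₂ term: 0.0053·2.2^0.26·exp(0.059·50-0.7920) = 0.0563
  Cl⁻ term: 0.01025·505.5^0.27·exp(0.036·50+0.049·19.9) = 0.883
  sum: 0.0563 + 0.883 → r_corr = 0.9393 μm/a
Convert to mass loss: 0.9393 μm/a × 8.96 g/cm³ = 8.416 g·m⁻²·a⁻¹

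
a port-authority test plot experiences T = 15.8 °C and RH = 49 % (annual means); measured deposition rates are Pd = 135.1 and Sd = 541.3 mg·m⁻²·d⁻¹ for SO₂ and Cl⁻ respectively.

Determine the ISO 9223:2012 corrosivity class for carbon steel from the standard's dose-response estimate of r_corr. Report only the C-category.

C5

carbon steel: temperature factor f = -0.054·(5.8) = -0.3132
  Pd branch = 1.77·Pd^0.52·e^(0.02·RH+f) = 44.21 μm/a
  Cl⁻ term: 0.102·541.3^0.62·exp(0.033·49+0.04·15.8) = 47.87
  r_corr = 44.21 + 47.87 = 92.08 μm/a
ISO 9223 Table 2 (carbon steel): 80 < 92.1 ≤ 200 μm/a ⇒ C5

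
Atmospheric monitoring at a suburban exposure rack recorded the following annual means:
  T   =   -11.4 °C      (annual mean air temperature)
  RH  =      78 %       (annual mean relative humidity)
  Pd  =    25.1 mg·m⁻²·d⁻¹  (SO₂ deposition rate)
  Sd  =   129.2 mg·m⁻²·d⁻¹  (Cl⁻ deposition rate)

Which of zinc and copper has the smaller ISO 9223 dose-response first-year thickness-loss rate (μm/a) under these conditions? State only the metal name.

copper

zinc: T≤10 °C ⇒ hinge +0.038·(-11.4−10) = -0.8132
  sulphur-dioxide contribution → 0.8541 μm/a
  chloride contribution → 0.198 μm/a
  total first-year rate 1.052 μm/a
copper: f(T) = +0.126·(T−10) [T≤10 °C] = -2.6964
  sulphur-dioxide contribution → 0.08237 μm/a
  chloride contribution → 0.3611 μm/a
  total first-year rate 0.4435 μm/a
Ordering by μm/a: zinc (1.05) > copper (0.444)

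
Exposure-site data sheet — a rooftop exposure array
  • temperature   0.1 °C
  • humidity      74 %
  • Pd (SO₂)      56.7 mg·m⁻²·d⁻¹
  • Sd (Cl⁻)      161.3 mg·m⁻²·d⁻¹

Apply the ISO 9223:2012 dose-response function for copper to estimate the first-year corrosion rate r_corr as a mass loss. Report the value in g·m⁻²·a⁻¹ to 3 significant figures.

copper: temperature factor f = +0.126·(-9.9) = -1.2474
  sulphur-dioxide contribution → 0.3425 μm/a
  chloride contribution → 0.5833 μm/a
  ⇒ r_corr(copper) = 0.9257 μm/a
Convert to mass loss: 0.9257 μm/a × 8.96 g/cm³ = 8.295 g·m⁻²·a⁻¹

r_corr = 8.29 g·m⁻²·a⁻¹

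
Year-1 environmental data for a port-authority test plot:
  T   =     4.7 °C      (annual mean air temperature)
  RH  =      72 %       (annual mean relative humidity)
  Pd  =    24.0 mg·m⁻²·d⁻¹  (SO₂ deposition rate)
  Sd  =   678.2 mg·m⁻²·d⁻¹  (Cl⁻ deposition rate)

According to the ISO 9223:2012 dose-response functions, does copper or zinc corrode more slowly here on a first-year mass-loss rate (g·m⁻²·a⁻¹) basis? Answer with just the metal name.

copper: temperature factor f = +0.126·(-5.3) = -0.6678
  SO₂ term: 0.0053·24.0^0.26·exp(0.059·72-0.6678) = 0.4345
  Sd branch = 0.01025·Sd^0.27·e^(0.036·RH+0.049·T) = 1.002 μm/a
  r_corr = 0.4345 + 1.002 = 1.437 μm/a
  mass loss = 1.437 μm/a × 8.96 g/cm³ = 12.87 g·m⁻²·a⁻¹
zinc: temperature factor f = +0.038·(-5.3) = -0.2014
  Pd branch = 0.0129·Pd^0.44·e^(0.046·RH+f) = 1.172 μm/a
  Sd branch = 0.0175·Sd^0.57·e^(0.008·RH+0.085·T) = 1.908 μm/a
  sum: 1.172 + 1.908 → r_corr = 3.08 μm/a
  mass loss = 3.08 μm/a × 7.14 g/cm³ = 21.99 g·m⁻²·a⁻¹
Ordering by g·m⁻²·a⁻¹: zinc (22) > copper (12.9)

copper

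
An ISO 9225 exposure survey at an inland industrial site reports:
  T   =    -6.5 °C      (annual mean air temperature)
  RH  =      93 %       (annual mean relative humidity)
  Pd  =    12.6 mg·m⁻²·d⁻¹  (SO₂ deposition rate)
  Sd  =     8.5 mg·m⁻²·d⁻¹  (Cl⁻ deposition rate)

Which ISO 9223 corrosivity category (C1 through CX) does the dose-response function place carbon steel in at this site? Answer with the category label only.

carbon steel: f(T) = +0.150·(T−10) [T≤10 °C] = -2.4750
  SO₂ term: 1.77·12.6^0.52·exp(0.02·93-2.4750) = 3.573
  Sd branch = 0.102·Sd^0.62·e^(0.033·RH+0.04·T) = 6.379 μm/a
  sum: 3.573 + 6.379 → r_corr = 9.953 μm/a
Category bounds: 1.3…25 μm/a bracket r_corr ⇒ C2

C2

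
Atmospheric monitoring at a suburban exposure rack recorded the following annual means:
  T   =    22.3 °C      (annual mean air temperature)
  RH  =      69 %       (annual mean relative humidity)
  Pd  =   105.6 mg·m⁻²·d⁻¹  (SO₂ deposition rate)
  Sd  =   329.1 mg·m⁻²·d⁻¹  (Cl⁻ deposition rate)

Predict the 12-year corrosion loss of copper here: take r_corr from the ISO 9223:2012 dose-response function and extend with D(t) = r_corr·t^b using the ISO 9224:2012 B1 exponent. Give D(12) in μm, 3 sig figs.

copper: f(T) = -0.080·(T−10) [T>10 °C] = -0.9840
  SO₂ term: 0.0053·105.6^0.26·exp(0.059·69-0.9840) = 0.39
  Sd branch = 0.01025·Sd^0.27·e^(0.036·RH+0.049·T) = 1.753 μm/a
  r_corr = 0.39 + 1.753 = 2.143 μm/a
Long-term exponent b (ISO 9224 Table 2, B1) = 0.667
  D(12) = 2.143 × 12^0.667 = 2.143 × 5.246 = 11.24 μm

D(12) = 11.2 μm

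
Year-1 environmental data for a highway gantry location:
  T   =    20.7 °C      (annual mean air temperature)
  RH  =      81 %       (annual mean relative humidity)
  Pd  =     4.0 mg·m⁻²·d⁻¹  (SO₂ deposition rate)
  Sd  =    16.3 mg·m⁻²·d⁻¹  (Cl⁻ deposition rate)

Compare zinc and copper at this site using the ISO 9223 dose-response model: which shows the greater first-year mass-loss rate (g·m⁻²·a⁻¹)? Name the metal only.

zinc: temperature factor f = -0.071·(10.7) = -0.7597
  Pd branch = 0.0129·Pd^0.44·e^(0.046·RH+f) = 0.461 μm/a
  Cl⁻ term: 0.0175·16.3^0.57·exp(0.008·81+0.085·20.7) = 0.954
  sum: 0.461 + 0.954 → r_corr = 1.415 μm/a
  mass loss = 1.415 μm/a × 7.14 g/cm³ = 10.1 g·m⁻²·a⁻¹
copper: f(T) = -0.080·(T−10) [T>10 °C] = -0.8560
  SO₂ term: 0.0053·4.0^0.26·exp(0.059·81-0.8560) = 0.3842
  Cl⁻ term: 0.01025·16.3^0.27·exp(0.036·81+0.049·20.7) = 1.109
  r_corr = 0.3842 + 1.109 = 1.493 μm/a
  mass loss = 1.493 μm/a × 8.96 g/cm³ = 13.38 g·m⁻²·a⁻¹
Ordering by g·m⁻²·a⁻¹: copper (13.4) > zinc (10.1)

copper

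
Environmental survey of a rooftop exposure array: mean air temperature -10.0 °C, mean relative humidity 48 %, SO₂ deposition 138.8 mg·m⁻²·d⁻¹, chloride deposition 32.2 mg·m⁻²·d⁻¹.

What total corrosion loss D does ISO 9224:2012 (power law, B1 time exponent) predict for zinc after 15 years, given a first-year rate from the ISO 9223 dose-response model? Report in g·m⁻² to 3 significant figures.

D(15) = 36.2 g·m⁻²

zinc: T≤10 °C ⇒ hinge +0.038·(-10.0−10) = -0.7600
  sulphur-dioxide contribution → 0.4809 μm/a
  chloride contribution → 0.07946 μm/a
  total first-year rate 0.5604 μm/a
Power-law: D(15) = r_corr · 15^0.813
  D(15) = 0.5604 × 15^0.813 = 0.5604 × 9.04 = 5.066 μm
  Mass loss = 5.066 μm × 7.14 g/cm³ = 36.17 g·m⁻²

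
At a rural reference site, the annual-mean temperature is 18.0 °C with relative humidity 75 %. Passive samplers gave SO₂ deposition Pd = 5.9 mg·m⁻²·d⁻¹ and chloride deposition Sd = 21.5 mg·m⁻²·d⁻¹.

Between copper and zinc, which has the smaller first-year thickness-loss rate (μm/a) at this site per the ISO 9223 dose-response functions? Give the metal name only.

copper

copper: temperature factor f = -0.080·(8.0) = -0.6400
  SO₂ term: 0.0053·5.9^0.26·exp(0.059·75-0.6400) = 0.3703
  Sd branch = 0.01025·Sd^0.27·e^(0.036·RH+0.049·T) = 0.8436 μm/a
  sum: 0.3703 + 0.8436 → r_corr = 1.214 μm/a
zinc: T>10 °C ⇒ hinge -0.071·(18.0−10) = -0.5680
  SO₂ term: 0.0129·5.9^0.44·exp(0.046·75-0.5680) = 0.5028
  Sd branch = 0.0175·Sd^0.57·e^(0.008·RH+0.085·T) = 0.8464 μm/a
  sum: 0.5028 + 0.8464 → r_corr = 1.349 μm/a
Ordering by μm/a: zinc (1.35) > copper (1.21)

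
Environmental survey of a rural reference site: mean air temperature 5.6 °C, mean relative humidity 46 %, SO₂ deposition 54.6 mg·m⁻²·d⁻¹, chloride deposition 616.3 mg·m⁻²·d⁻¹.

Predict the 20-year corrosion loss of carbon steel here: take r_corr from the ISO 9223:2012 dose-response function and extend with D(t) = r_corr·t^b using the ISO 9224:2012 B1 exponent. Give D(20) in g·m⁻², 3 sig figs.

D(20) = 1.87e+03 g·m⁻²

carbon steel: temperature factor f = +0.150·(-4.4) = -0.6600
  SO₂ term: 1.77·54.6^0.52·exp(0.02·46-0.6600) = 18.38
  Cl⁻ term: 0.102·616.3^0.62·exp(0.033·46+0.04·5.6) = 31.25
  r_corr = 18.38 + 31.25 = 49.62 μm/a
Power-law: D(20) = r_corr · 20^0.523
  D(20) = 49.62 × 20^0.523 = 49.62 × 4.791 = 237.7 μm
  Mass loss = 237.7 μm × 7.85 g/cm³ = 1866 g·m⁻²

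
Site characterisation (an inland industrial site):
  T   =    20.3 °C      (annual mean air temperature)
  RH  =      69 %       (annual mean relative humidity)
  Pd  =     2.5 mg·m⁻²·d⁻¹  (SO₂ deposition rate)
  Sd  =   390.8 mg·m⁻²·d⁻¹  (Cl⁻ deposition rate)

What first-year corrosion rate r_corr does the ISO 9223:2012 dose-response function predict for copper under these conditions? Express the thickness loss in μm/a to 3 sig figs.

r_corr = 1.84 μm/a

copper: T>10 °C ⇒ hinge -0.080·(20.3−10) = -0.8240
  sulphur-dioxide contribution → 0.1729 μm/a
  chloride contribution → 1.665 μm/a
  ⇒ r_corr(copper) = 1.838 μm/a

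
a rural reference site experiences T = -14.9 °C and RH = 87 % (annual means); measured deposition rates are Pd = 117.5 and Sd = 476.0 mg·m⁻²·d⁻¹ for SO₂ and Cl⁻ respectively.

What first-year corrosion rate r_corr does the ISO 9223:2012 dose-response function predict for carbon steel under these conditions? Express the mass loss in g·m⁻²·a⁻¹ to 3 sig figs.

r_corr = 379 g·m⁻²·a⁻¹

carbon steel: temperature factor f = +0.150·(-24.9) = -3.7350
  sulphur-dioxide contribution → 2.871 μm/a
  chloride contribution → 45.37 μm/a
  ⇒ r_corr(carbon steel) = 48.24 μm/a
Convert to mass loss: 48.24 μm/a × 7.85 g/cm³ = 378.7 g·m⁻²·a⁻¹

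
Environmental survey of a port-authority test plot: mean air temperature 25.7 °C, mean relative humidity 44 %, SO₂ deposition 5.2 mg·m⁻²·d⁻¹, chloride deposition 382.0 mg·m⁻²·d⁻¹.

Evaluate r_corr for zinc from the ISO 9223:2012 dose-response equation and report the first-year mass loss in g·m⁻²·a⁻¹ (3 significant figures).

zinc: temperature factor f = -0.071·(15.7) = -1.1147
  Pd branch = 0.0129·Pd^0.44·e^(0.046·RH+f) = 0.06615 μm/a
  Sd branch = 0.0175·Sd^0.57·e^(0.008·RH+0.085·T) = 6.552 μm/a
  sum: 0.06615 + 6.552 → r_corr = 6.619 μm/a
Convert to mass loss: 6.619 μm/a × 7.14 g/cm³ = 47.26 g·m⁻²·a⁻¹

r_corr = 47.3 g·m⁻²·a⁻¹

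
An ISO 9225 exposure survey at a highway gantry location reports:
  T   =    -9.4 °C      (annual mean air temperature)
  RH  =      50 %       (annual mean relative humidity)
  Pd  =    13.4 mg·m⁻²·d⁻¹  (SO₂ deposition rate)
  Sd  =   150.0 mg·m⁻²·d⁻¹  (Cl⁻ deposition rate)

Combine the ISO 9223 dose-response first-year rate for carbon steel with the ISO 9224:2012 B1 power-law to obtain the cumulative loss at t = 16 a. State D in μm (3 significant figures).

carbon steel: T≤10 °C ⇒ hinge +0.150·(-9.4−10) = -2.9100
  Pd branch = 1.77·Pd^0.52·e^(0.02·RH+f) = 1.011 μm/a
  Cl⁻ term: 0.102·150.0^0.62·exp(0.033·50+0.04·-9.4) = 8.148
  sum: 1.011 + 8.148 → r_corr = 9.159 μm/a
Power-law: D(16) = r_corr · 16^0.523
  D(16) = 9.159 × 16^0.523 = 9.159 × 4.263 = 39.05 μm

D(16) = 39.0 μm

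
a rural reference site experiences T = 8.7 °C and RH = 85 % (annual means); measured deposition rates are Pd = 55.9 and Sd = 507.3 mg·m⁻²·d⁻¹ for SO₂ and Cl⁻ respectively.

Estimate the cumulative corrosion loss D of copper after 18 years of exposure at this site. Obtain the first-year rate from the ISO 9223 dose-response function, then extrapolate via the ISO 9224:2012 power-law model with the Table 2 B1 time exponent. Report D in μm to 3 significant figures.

copper: f(T) = +0.126·(T−10) [T≤10 °C] = -0.1638
  sulphur-dioxide contribution → 1.93 μm/a
  chloride contribution → 1.8 μm/a
  ⇒ r_corr(copper) = 3.729 μm/a
Power-law: D(18) = r_corr · 18^0.667
  D(18) = 3.729 × 18^0.667 = 3.729 × 6.875 = 25.64 μm

D(18) = 25.6 μm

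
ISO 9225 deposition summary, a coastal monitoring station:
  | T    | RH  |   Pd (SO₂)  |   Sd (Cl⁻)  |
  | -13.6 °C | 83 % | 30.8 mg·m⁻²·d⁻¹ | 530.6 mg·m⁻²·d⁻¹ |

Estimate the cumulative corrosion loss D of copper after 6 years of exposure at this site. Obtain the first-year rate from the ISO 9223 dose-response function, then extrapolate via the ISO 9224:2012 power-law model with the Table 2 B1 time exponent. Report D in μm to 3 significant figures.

D(6) = 2.17 μm

copper: temperature factor f = +0.126·(-23.6) = -2.9736
  SO₂ term: 0.0053·30.8^0.26·exp(0.059·83-2.9736) = 0.08843
  Cl⁻ term: 0.01025·530.6^0.27·exp(0.036·83+0.049·-13.6) = 0.5684
  sum: 0.08843 + 0.5684 → r_corr = 0.6569 μm/a
ISO 9224: D(t) = r_corr · t^b with b = 0.667 (copper, B1)
  D(6) = 0.6569 × 6^0.667 = 0.6569 × 3.304 = 2.17 μm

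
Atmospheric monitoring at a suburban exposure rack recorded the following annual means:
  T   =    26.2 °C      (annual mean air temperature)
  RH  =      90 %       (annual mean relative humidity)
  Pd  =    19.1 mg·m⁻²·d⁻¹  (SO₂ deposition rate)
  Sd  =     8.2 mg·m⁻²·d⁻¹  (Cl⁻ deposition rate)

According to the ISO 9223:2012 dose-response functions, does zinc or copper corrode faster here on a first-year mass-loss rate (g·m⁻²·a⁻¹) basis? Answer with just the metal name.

zinc: temperature factor f = -0.071·(16.2) = -1.1502
  sulphur-dioxide contribution → 0.9391 μm/a
  chloride contribution → 1.106 μm/a
  ⇒ r_corr(zinc) = 2.045 μm/a
  mass loss = 2.045 μm/a × 7.14 g/cm³ = 14.6 g·m⁻²·a⁻¹
copper: temperature factor f = -0.080·(16.2) = -1.2960
  sulphur-dioxide contribution → 0.6318 μm/a
  chloride contribution → 1.668 μm/a
  ⇒ r_corr(copper) = 2.3 μm/a
  mass loss = 2.3 μm/a × 8.96 g/cm³ = 20.6 g·m⁻²·a⁻¹
Ordering by g·m⁻²·a⁻¹: copper (20.6) > zinc (14.6)

copper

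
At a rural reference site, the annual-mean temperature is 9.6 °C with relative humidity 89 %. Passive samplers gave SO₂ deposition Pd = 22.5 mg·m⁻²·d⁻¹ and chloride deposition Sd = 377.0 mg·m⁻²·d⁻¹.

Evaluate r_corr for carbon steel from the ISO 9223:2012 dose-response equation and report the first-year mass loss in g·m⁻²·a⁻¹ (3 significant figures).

r_corr = 1.27e+03 g·m⁻²·a⁻¹

carbon steel: f(T) = +0.150·(T−10) [T≤10 °C] = -0.0600
  Pd branch = 1.77·Pd^0.52·e^(0.02·RH+f) = 49.9 μm/a
  Cl⁻ term: 0.102·377.0^0.62·exp(0.033·89+0.04·9.6) = 111.7
  r_corr = 49.9 + 111.7 = 161.6 μm/a
Convert to mass loss: 161.6 μm/a × 7.85 g/cm³ = 1269 g·m⁻²·a⁻¹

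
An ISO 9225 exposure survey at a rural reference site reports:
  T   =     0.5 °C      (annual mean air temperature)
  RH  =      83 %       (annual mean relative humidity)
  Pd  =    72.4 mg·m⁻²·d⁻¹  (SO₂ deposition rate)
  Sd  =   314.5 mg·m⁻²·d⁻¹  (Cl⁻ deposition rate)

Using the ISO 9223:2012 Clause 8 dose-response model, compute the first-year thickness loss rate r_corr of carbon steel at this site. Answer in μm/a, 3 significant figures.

r_corr = 77.7 μm/a

carbon steel: f(T) = +0.150·(T−10) [T≤10 °C] = -1.4250
  SO₂ term: 1.77·72.4^0.52·exp(0.02·83-1.4250) = 20.75
  Cl⁻ term: 0.102·314.5^0.62·exp(0.033·83+0.04·0.5) = 56.93
  sum: 20.75 + 56.93 → r_corr = 77.68 μm/a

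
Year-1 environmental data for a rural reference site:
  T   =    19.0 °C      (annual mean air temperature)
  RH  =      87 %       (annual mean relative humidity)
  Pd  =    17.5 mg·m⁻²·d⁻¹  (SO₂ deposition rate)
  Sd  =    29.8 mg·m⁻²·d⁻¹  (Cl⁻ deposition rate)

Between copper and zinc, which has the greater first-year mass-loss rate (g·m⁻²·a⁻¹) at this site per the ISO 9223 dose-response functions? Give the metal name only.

copper: T>10 °C ⇒ hinge -0.080·(19.0−10) = -0.7200
  Pd branch = 0.0053·Pd^0.26·e^(0.059·RH+f) = 0.9205 μm/a
  Sd branch = 0.01025·Sd^0.27·e^(0.036·RH+0.049·T) = 1.49 μm/a
  r_corr = 0.9205 + 1.49 = 2.411 μm/a
  mass loss = 2.411 μm/a × 8.96 g/cm³ = 21.6 g·m⁻²·a⁻¹
zinc: T>10 °C ⇒ hinge -0.071·(19.0−10) = -0.6390
  Pd branch = 0.0129·Pd^0.44·e^(0.046·RH+f) = 1.312 μm/a
  Cl⁻ term: 0.0175·29.8^0.57·exp(0.008·87+0.085·19.0) = 1.222
  sum: 1.312 + 1.222 → r_corr = 2.534 μm/a
  mass loss = 2.534 μm/a × 7.14 g/cm³ = 18.09 g·m⁻²·a⁻¹
Ordering by g·m⁻²·a⁻¹: copper (21.6) > zinc (18.1)

copper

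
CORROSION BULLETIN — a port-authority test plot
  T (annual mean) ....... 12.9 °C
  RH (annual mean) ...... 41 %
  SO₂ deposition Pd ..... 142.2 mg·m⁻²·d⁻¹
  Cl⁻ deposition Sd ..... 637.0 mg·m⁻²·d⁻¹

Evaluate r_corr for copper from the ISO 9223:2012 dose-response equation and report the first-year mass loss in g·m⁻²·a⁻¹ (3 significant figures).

copper: T>10 °C ⇒ hinge -0.080·(12.9−10) = -0.2320
  Pd branch = 0.0053·Pd^0.26·e^(0.059·RH+f) = 0.1713 μm/a
  Sd branch = 0.01025·Sd^0.27·e^(0.036·RH+0.049·T) = 0.4824 μm/a
  r_corr = 0.1713 + 0.4824 = 0.6537 μm/a
Convert to mass loss: 0.6537 μm/a × 8.96 g/cm³ = 5.857 g·m⁻²·a⁻¹

r_corr = 5.86 g·m⁻²·a⁻¹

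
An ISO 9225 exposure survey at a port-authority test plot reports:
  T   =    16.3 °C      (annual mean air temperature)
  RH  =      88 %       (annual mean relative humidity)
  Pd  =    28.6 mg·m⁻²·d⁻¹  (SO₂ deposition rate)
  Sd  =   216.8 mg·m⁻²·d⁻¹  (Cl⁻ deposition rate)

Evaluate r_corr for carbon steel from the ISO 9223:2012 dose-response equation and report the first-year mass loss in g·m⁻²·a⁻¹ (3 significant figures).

carbon steel: f(T) = -0.054·(T−10) [T>10 °C] = -0.3402
  sulphur-dioxide contribution → 41.87 μm/a
  chloride contribution → 100.3 μm/a
  ⇒ r_corr(carbon steel) = 142.2 μm/a
Convert to mass loss: 142.2 μm/a × 7.85 g/cm³ = 1116 g·m⁻²·a⁻¹

r_corr = 1.12e+03 g·m⁻²·a⁻¹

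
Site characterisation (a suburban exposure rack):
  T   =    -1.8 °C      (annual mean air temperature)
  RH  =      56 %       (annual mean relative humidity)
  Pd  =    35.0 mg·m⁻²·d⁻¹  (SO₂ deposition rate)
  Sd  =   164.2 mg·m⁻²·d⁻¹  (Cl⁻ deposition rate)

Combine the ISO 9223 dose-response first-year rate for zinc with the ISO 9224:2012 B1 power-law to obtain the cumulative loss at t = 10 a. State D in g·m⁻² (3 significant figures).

zinc: f(T) = +0.038·(T−10) [T≤10 °C] = -0.4484
  Pd branch = 0.0129·Pd^0.44·e^(0.046·RH+f) = 0.5176 μm/a
  Cl⁻ term: 0.0175·164.2^0.57·exp(0.008·56+0.085·-1.8) = 0.4304
  r_corr = 0.5176 + 0.4304 = 0.948 μm/a
Long-term exponent b (ISO 9224 Table 2, B1) = 0.813
  D(10) = 0.948 × 10^0.813 = 0.948 × 6.501 = 6.163 μm
  Mass loss = 6.163 μm × 7.14 g/cm³ = 44.01 g·m⁻²

D(10) = 44.0 g·m⁻²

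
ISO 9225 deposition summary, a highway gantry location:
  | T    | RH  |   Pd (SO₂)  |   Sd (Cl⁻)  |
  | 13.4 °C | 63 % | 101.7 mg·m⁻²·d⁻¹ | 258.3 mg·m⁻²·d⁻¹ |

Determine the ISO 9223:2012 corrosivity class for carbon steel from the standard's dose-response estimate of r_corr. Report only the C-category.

C5

carbon steel: f(T) = -0.054·(T−10) [T>10 °C] = -0.1836
  Pd branch = 1.77·Pd^0.52·e^(0.02·RH+f) = 57.45 μm/a
  Cl⁻ term: 0.102·258.3^0.62·exp(0.033·63+0.04·13.4) = 43.63
  sum: 57.45 + 43.63 → r_corr = 101.1 μm/a
101 μm/a falls in (80, 200] for carbon steel → category C5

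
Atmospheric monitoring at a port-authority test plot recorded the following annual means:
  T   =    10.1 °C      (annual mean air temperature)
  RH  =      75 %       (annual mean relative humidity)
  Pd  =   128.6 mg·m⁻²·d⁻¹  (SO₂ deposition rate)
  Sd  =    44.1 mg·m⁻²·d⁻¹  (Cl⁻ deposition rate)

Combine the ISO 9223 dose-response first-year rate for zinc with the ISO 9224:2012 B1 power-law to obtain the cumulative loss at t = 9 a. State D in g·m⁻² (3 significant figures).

D(9) = 173 g·m⁻²

zinc: temperature factor f = -0.071·(0.1) = -0.0071
  Pd branch = 0.0129·Pd^0.44·e^(0.046·RH+f) = 3.419 μm/a
  Cl⁻ term: 0.0175·44.1^0.57·exp(0.008·75+0.085·10.1) = 0.6513
  sum: 3.419 + 0.6513 → r_corr = 4.07 μm/a
ISO 9224: D(t) = r_corr · t^b with b = 0.813 (zinc, B1)
  D(9) = 4.07 × 9^0.813 = 4.07 × 5.968 = 24.29 μm
  Mass loss = 24.29 μm × 7.14 g/cm³ = 173.4 g·m⁻²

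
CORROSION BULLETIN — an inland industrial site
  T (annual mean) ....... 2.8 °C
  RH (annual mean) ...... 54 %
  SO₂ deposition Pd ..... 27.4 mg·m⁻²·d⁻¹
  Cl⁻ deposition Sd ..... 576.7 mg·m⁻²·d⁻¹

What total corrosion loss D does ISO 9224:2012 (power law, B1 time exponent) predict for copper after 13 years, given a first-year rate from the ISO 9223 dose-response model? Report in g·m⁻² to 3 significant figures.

D(13) = 28.7 g·m⁻²

copper: temperature factor f = +0.126·(-7.2) = -0.9072
  SO₂ term: 0.0053·27.4^0.26·exp(0.059·54-0.9072) = 0.1224
  Cl⁻ term: 0.01025·576.7^0.27·exp(0.036·54+0.049·2.8) = 0.4571
  r_corr = 0.1224 + 0.4571 = 0.5795 μm/a
Long-term exponent b (ISO 9224 Table 2, B1) = 0.667
  D(13) = 0.5795 × 13^0.667 = 0.5795 × 5.534 = 3.207 μm
  Mass loss = 3.207 μm × 8.96 g/cm³ = 28.73 g·m⁻²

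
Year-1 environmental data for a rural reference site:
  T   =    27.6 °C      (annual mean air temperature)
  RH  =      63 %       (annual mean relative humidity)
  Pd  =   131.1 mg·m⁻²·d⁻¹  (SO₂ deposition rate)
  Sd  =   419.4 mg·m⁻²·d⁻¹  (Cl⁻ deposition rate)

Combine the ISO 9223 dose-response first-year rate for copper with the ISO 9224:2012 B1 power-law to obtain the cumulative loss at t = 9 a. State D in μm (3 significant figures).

copper: temperature factor f = -0.080·(17.6) = -1.4080
  sulphur-dioxide contribution → 0.1895 μm/a
  chloride contribution → 1.955 μm/a
  ⇒ r_corr(copper) = 2.145 μm/a
Power-law: D(9) = r_corr · 9^0.667
  D(9) = 2.145 × 9^0.667 = 2.145 × 4.33 = 9.286 μm

D(9) = 9.29 μm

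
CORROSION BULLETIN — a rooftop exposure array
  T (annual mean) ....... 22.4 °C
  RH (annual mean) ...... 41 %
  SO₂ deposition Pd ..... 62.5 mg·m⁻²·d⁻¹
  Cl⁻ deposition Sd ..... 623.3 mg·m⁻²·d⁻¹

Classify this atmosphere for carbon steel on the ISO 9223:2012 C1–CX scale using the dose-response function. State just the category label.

carbon steel: T>10 °C ⇒ hinge -0.054·(22.4−10) = -0.6696
  sulphur-dioxide contribution → 17.67 μm/a
  chloride contribution → 52.24 μm/a
  total first-year rate 69.91 μm/a
Category bounds: 50…80 μm/a bracket r_corr ⇒ C4

C4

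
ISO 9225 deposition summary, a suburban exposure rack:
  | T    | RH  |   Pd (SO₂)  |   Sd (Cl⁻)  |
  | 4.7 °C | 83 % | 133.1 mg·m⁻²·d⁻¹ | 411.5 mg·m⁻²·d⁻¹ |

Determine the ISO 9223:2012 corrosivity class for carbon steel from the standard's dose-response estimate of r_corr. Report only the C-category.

C5

carbon steel: temperature factor f = +0.150·(-5.3) = -0.7950
  sulphur-dioxide contribution → 53.48 μm/a
  chloride contribution → 79.56 μm/a
  total first-year rate 133 μm/a
ISO 9223 Table 2 (carbon steel): 80 < 133 ≤ 200 μm/a ⇒ C5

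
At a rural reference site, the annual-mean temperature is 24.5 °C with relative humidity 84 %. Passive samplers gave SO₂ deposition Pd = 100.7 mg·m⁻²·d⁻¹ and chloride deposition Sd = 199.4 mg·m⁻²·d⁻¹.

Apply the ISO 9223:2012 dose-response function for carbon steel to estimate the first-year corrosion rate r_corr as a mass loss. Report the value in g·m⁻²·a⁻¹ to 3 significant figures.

carbon steel: T>10 °C ⇒ hinge -0.054·(24.5−10) = -0.7830
  Pd branch = 1.77·Pd^0.52·e^(0.02·RH+f) = 47.77 μm/a
  Sd branch = 0.102·Sd^0.62·e^(0.033·RH+0.04·T) = 115.9 μm/a
  r_corr = 47.77 + 115.9 = 163.6 μm/a
Convert to mass loss: 163.6 μm/a × 7.85 g/cm³ = 1284 g·m⁻²·a⁻¹

r_corr = 1.28e+03 g·m⁻²·a⁻¹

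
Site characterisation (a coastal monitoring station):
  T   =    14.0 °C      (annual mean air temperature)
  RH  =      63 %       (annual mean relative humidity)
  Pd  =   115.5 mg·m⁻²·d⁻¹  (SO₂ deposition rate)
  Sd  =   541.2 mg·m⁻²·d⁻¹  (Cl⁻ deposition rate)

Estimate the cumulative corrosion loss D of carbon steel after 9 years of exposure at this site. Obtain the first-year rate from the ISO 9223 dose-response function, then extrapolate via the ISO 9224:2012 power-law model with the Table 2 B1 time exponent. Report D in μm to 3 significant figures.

carbon steel: f(T) = -0.054·(T−10) [T>10 °C] = -0.2160
  Pd branch = 1.77·Pd^0.52·e^(0.02·RH+f) = 59.42 μm/a
  Sd branch = 0.102·Sd^0.62·e^(0.033·RH+0.04·T) = 70.69 μm/a
  r_corr = 59.42 + 70.69 = 130.1 μm/a
ISO 9224: D(t) = r_corr · t^b with b = 0.523 (carbon steel, B1)
  D(9) = 130.1 × 9^0.523 = 130.1 × 3.156 = 410.6 μm

D(9) = 411 μm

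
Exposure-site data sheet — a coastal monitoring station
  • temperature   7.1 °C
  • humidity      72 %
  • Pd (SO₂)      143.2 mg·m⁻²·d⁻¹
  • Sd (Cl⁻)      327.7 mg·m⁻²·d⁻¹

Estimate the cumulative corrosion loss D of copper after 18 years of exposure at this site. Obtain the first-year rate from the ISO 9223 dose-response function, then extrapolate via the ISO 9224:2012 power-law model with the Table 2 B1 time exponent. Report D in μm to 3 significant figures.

D(18) = 12.8 μm

copper: T≤10 °C ⇒ hinge +0.126·(7.1−10) = -0.3654
  SO₂ term: 0.0053·143.2^0.26·exp(0.059·72-0.3654) = 0.9354
  Cl⁻ term: 0.01025·327.7^0.27·exp(0.036·72+0.049·7.1) = 0.9262
  sum: 0.9354 + 0.9262 → r_corr = 1.862 μm/a
ISO 9224: D(t) = r_corr · t^b with b = 0.667 (copper, B1)
  D(18) = 1.862 × 18^0.667 = 1.862 × 6.875 = 12.8 μm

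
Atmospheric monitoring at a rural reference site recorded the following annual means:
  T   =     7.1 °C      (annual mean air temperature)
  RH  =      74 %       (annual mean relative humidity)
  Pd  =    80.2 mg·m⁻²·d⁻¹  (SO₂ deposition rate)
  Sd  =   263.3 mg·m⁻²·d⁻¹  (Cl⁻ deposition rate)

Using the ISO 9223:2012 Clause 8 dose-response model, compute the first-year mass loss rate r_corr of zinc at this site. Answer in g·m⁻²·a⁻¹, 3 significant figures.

zinc: T≤10 °C ⇒ hinge +0.038·(7.1−10) = -0.1102
  sulphur-dioxide contribution → 2.393 μm/a
  chloride contribution → 1.386 μm/a
  total first-year rate 3.779 μm/a
Convert to mass loss: 3.779 μm/a × 7.14 g/cm³ = 26.98 g·m⁻²·a⁻¹

r_corr = 27.0 g·m⁻²·a⁻¹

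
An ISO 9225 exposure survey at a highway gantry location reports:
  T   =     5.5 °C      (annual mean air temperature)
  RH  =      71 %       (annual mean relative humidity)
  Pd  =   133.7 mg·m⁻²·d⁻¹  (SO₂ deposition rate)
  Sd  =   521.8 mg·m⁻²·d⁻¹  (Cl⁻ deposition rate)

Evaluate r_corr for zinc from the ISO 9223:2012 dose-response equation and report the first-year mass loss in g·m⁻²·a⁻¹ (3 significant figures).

zinc: temperature factor f = +0.038·(-4.5) = -0.1710
  SO₂ term: 0.0129·133.7^0.44·exp(0.046·71-0.1710) = 2.456
  Cl⁻ term: 0.0175·521.8^0.57·exp(0.008·71+0.085·5.5) = 1.745
  r_corr = 2.456 + 1.745 = 4.201 μm/a
Convert to mass loss: 4.201 μm/a × 7.14 g/cm³ = 29.99 g·m⁻²·a⁻¹

r_corr = 30.0 g·m⁻²·a⁻¹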